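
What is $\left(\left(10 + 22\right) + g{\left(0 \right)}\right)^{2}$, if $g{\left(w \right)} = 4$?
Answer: $1296$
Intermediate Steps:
$\left(\left(10 + 22\right) + g{\left(0 \right)}\right)^{2} = \left(\left(10 + 22\right) + 4\right)^{2} = \left(32 + 4\right)^{2} = 36^{2} = 1296$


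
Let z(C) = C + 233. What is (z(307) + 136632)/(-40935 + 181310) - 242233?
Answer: -34003320203/140375 ≈ -2.4223e+5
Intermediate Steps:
z(C) = 233 + C
(z(307) + 136632)/(-40935 + 181310) - 242233 = ((233 + 307) + 136632)/(-40935 + 181310) - 242233 = (540 + 136632)/140375 - 242233 = 137172*(1/140375) - 242233 = 137172/140375 - 242233 = -34003320203/140375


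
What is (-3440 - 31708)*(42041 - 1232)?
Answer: -1434354732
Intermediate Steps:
(-3440 - 31708)*(42041 - 1232) = -35148*40809 = -1434354732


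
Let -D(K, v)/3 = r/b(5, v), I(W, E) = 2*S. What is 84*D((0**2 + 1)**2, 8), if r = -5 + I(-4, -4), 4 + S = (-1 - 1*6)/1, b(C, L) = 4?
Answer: 1701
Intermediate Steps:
S = -11 (S = -4 + (-1 - 1*6)/1 = -4 + (-1 - 6)*1 = -4 - 7*1 = -4 - 7 = -11)
I(W, E) = -22 (I(W, E) = 2*(-11) = -22)
r = -27 (r = -5 - 22 = -27)
D(K, v) = 81/4 (D(K, v) = -(-81)/4 = -3*(-27/4) = 81/4)
84*D((0**2 + 1)**2, 8) = 84*(81/4) = 1701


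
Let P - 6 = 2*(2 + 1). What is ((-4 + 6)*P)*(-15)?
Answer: -360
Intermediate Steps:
P = 12 (P = 6 + 2*(2 + 1) = 6 + 2*3 = 6 + 6 = 12)
((-4 + 6)*P)*(-15) = ((-4 + 6)*12)*(-15) = (2*12)*(-15) = 24*(-15) = -360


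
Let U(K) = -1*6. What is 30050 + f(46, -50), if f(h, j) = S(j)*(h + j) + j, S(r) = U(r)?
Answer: 30024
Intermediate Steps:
U(K) = -6
S(r) = -6
f(h, j) = -6*h - 5*j (f(h, j) = -6*(h + j) + j = (-6*h - 6*j) + j = -6*h - 5*j)
30050 + f(46, -50) = 30050 + (-6*46 - 5*(-50)) = 30050 + (-276 + 250) = 30050 - 26 = 30024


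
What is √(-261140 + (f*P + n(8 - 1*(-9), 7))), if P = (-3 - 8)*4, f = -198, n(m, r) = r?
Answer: I*√252421 ≈ 502.42*I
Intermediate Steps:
P = -44 (P = -11*4 = -44)
√(-261140 + (f*P + n(8 - 1*(-9), 7))) = √(-261140 + (-198*(-44) + 7)) = √(-261140 + (8712 + 7)) = √(-261140 + 8719) = √(-252421) = I*√252421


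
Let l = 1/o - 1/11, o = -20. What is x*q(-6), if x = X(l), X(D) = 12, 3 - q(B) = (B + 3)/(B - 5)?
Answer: 360/11 ≈ 32.727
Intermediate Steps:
l = -31/220 (l = 1/(-20) - 1/11 = 1*(-1/20) - 1*1/11 = -1/20 - 1/11 = -31/220 ≈ -0.14091)
q(B) = 3 - (3 + B)/(-5 + B) (q(B) = 3 - (B + 3)/(B - 5) = 3 - (3 + B)/(-5 + B))
x = 12
x*q(-6) = 12*(2*(-9 - 6)/(-5 - 6)) = 12*(2*(-15)/(-11)) = 12*(2*(-1/11)*(-15)) = 12*(30/11) = 360/11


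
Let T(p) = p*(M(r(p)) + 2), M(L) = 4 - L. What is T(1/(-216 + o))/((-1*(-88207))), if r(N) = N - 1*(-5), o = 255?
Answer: 38/134162847 ≈ 2.8324e-7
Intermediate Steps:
r(N) = 5 + N (r(N) = N + 5 = 5 + N)
T(p) = p*(1 - p) (T(p) = p*((4 - (5 + p)) + 2) = p*((4 + (-5 - p)) + 2) = p*((-1 - p) + 2) = p*(1 - p))
T(1/(-216 + o))/((-1*(-88207))) = ((1 - 1/(-216 + 255))/(-216 + 255))/((-1*(-88207))) = ((1 - 1/39)/39)/88207 = ((1 - 1*1/39)/39)*(1/88207) = ((1 - 1/39)/39)*(1/88207) = ((1/39)*(38/39))*(1/88207) = (38/1521)*(1/88207) = 38/134162847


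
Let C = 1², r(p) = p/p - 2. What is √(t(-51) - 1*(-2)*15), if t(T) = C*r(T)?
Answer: √29 ≈ 5.3852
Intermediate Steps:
r(p) = -1 (r(p) = 1 - 2 = -1)
C = 1
t(T) = -1 (t(T) = 1*(-1) = -1)
√(t(-51) - 1*(-2)*15) = √(-1 - 1*(-2)*15) = √(-1 + 2*15) = √(-1 + 30) = √29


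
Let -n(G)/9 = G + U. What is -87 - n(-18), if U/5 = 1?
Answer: -204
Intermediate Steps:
U = 5 (U = 5*1 = 5)
n(G) = -45 - 9*G (n(G) = -9*(G + 5) = -9*(5 + G) = -45 - 9*G)
-87 - n(-18) = -87 - (-45 - 9*(-18)) = -87 - (-45 + 162) = -87 - 1*117 = -87 - 117 = -204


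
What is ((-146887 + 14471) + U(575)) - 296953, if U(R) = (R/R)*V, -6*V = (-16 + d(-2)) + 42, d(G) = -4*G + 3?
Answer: -2576251/6 ≈ -4.2938e+5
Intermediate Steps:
d(G) = 3 - 4*G
V = -37/6 (V = -((-16 + (3 - 4*(-2))) + 42)/6 = -((-16 + (3 + 8)) + 42)/6 = -((-16 + 11) + 42)/6 = -(-5 + 42)/6 = -⅙*37 = -37/6 ≈ -6.1667)
U(R) = -37/6 (U(R) = (R/R)*(-37/6) = 1*(-37/6) = -37/6)
((-146887 + 14471) + U(575)) - 296953 = ((-146887 + 14471) - 37/6) - 296953 = (-132416 - 37/6) - 296953 = -794533/6 - 296953 = -2576251/6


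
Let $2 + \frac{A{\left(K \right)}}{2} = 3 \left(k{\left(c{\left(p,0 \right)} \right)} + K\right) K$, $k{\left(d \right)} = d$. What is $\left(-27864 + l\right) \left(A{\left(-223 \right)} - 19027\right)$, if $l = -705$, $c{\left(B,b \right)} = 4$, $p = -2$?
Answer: $-7827648879$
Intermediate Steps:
$A{\left(K \right)} = -4 + 2 K \left(12 + 3 K\right)$ ($A{\left(K \right)} = -4 + 2 \cdot 3 \left(4 + K\right) K = -4 + 2 \left(12 + 3 K\right) K = -4 + 2 K \left(12 + 3 K\right)$)
$\left(-27864 + l\right) \left(A{\left(-223 \right)} - 19027\right) = \left(-27864 - 705\right) \left(\left(-4 + 6 \left(-223\right)^{2} + 24 \left(-223\right)\right) - 19027\right) = - 28569 \left(\left(-4 + 6 \cdot 49729 - 5352\right) - 19027\right) = - 28569 \left(\left(-4 + 298374 - 5352\right) - 19027\right) = - 28569 \left(293018 - 19027\right) = \left(-28569\right) 273991 = -7827648879$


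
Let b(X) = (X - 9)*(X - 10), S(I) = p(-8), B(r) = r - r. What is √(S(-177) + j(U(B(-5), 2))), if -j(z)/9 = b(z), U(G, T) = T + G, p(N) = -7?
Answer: I*√511 ≈ 22.605*I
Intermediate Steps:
B(r) = 0
U(G, T) = G + T
S(I) = -7
b(X) = (-10 + X)*(-9 + X) (b(X) = (-9 + X)*(-10 + X) = (-10 + X)*(-9 + X))
j(z) = -810 - 9*z² + 171*z (j(z) = -9*(90 + z² - 19*z) = -810 - 9*z² + 171*z)
√(S(-177) + j(U(B(-5), 2))) = √(-7 + (-810 - 9*(0 + 2)² + 171*(0 + 2))) = √(-7 + (-810 - 9*2² + 171*2)) = √(-7 + (-810 - 9*4 + 342)) = √(-7 + (-810 - 36 + 342)) = √(-7 - 504) = √(-511) = I*√511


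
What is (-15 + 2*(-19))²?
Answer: 2809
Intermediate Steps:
(-15 + 2*(-19))² = (-15 - 38)² = (-53)² = 2809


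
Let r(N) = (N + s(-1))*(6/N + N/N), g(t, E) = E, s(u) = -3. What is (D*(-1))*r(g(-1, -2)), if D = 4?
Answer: -40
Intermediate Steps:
r(N) = (1 + 6/N)*(-3 + N) (r(N) = (N - 3)*(6/N + N/N) = (-3 + N)*(6/N + 1) = (-3 + N)*(1 + 6/N) = (1 + 6/N)*(-3 + N))
(D*(-1))*r(g(-1, -2)) = (4*(-1))*(3 - 2 - 18/(-2)) = -4*(3 - 2 - 18*(-½)) = -4*(3 - 2 + 9) = -4*10 = -40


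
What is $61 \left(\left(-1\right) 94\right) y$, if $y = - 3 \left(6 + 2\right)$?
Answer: $137616$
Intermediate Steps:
$y = -24$ ($y = \left(-3\right) 8 = -24$)
$61 \left(\left(-1\right) 94\right) y = 61 \left(\left(-1\right) 94\right) \left(-24\right) = 61 \left(-94\right) \left(-24\right) = \left(-5734\right) \left(-24\right) = 137616$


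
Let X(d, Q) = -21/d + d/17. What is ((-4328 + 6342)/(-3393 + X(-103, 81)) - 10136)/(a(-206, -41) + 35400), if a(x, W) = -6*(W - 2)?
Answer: -30163433117/106107421455 ≈ -0.28427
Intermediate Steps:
a(x, W) = 12 - 6*W (a(x, W) = -6*(-2 + W) = 12 - 6*W)
X(d, Q) = -21/d + d/17 (X(d, Q) = -21/d + d*(1/17) = -21/d + d/17)
((-4328 + 6342)/(-3393 + X(-103, 81)) - 10136)/(a(-206, -41) + 35400) = ((-4328 + 6342)/(-3393 + (-21/(-103) + (1/17)*(-103))) - 10136)/((12 - 6*(-41)) + 35400) = (2014/(-3393 + (-21*(-1/103) - 103/17)) - 10136)/((12 + 246) + 35400) = (2014/(-3393 + (21/103 - 103/17)) - 10136)/(258 + 35400) = (2014/(-3393 - 10252/1751) - 10136)/35658 = (2014/(-5951395/1751) - 10136)*(1/35658) = (2014*(-1751/5951395) - 10136)*(1/35658) = (-3526514/5951395 - 10136)*(1/35658) = -60326866234/5951395*1/35658 = -30163433117/106107421455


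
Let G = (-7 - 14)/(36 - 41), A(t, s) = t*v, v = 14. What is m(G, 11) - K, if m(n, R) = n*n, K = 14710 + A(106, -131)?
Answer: -404409/25 ≈ -16176.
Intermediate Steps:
A(t, s) = 14*t (A(t, s) = t*14 = 14*t)
G = 21/5 (G = -21/(-5) = -21*(-1/5) = 21/5 ≈ 4.2000)
K = 16194 (K = 14710 + 14*106 = 14710 + 1484 = 16194)
m(n, R) = n**2
m(G, 11) - K = (21/5)**2 - 1*16194 = 441/25 - 16194 = -404409/25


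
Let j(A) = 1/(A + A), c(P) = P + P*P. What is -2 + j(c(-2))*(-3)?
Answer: -11/4 ≈ -2.7500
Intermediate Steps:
c(P) = P + P²
j(A) = 1/(2*A)
-2 + j(c(-2))*(-3) = -2 + (1/(2*((-2*(1 - 2)))))*(-3) = -2 + (1/(2*((-2*(-1)))))*(-3) = -2 + ((½)/2)*(-3) = -2 + ((½)*(½))*(-3) = -2 + (¼)*(-3) = -2 - ¾ = -11/4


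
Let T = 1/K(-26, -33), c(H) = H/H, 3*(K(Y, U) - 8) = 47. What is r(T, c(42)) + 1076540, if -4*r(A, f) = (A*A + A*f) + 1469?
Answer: 21699947109/20164 ≈ 1.0762e+6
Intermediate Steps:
K(Y, U) = 71/3 (K(Y, U) = 8 + (⅓)*47 = 8 + 47/3 = 71/3)
c(H) = 1
T = 3/71 (T = 1/(71/3) = 3/71 ≈ 0.042253)
r(A, f) = -1469/4 - A²/4 - A*f/4 (r(A, f) = -((A*A + A*f) + 1469)/4 = -((A² + A*f) + 1469)/4 = -(1469 + A² + A*f)/4 = -1469/4 - A²/4 - A*f/4)
r(T, c(42)) + 1076540 = (-1469/4 - (3/71)²/4 - ¼*3/71*1) + 1076540 = (-1469/4 - ¼*9/5041 - 3/284) + 1076540 = (-1469/4 - 9/20164 - 3/284) + 1076540 = -7405451/20164 + 1076540 = 21699947109/20164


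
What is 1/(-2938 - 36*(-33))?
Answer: -1/1750 ≈ -0.00057143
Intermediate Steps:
1/(-2938 - 36*(-33)) = 1/(-2938 + 1188) = 1/(-1750) = -1/1750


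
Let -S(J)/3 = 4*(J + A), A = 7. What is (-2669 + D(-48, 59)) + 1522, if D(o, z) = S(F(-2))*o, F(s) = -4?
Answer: 581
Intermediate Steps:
S(J) = -84 - 12*J (S(J) = -12*(J + 7) = -12*(7 + J) = -3*(28 + 4*J) = -84 - 12*J)
D(o, z) = -36*o (D(o, z) = (-84 - 12*(-4))*o = (-84 + 48)*o = -36*o)
(-2669 + D(-48, 59)) + 1522 = (-2669 - 36*(-48)) + 1522 = (-2669 + 1728) + 1522 = -941 + 1522 = 581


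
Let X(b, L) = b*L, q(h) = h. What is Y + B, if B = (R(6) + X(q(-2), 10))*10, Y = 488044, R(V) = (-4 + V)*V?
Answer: 487964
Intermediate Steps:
R(V) = V*(-4 + V)
X(b, L) = L*b
B = -80 (B = (6*(-4 + 6) + 10*(-2))*10 = (6*2 - 20)*10 = (12 - 20)*10 = -8*10 = -80)
Y + B = 488044 - 80 = 487964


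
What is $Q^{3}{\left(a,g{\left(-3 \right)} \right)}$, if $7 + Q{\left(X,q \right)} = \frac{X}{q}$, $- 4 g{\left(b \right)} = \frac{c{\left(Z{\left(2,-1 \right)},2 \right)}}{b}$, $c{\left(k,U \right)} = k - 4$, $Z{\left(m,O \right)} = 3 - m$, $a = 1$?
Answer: $-1331$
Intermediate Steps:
$c{\left(k,U \right)} = -4 + k$
$g{\left(b \right)} = \frac{3}{4 b}$ ($g{\left(b \right)} = - \frac{\left(-4 + \left(3 - 2\right)\right) \frac{1}{b}}{4} = - \frac{\left(-4 + 1\right) \frac{1}{b}}{4} = - \frac{\left(-3\right) \frac{1}{b}}{4} = \frac{3}{4 b}$)
$Q{\left(X,q \right)} = -7 + \frac{X}{q}$
$Q^{3}{\left(a,g{\left(-3 \right)} \right)} = \left(-7 + 1 \frac{1}{\frac{3}{4} \frac{1}{-3}}\right)^{3} = \left(-7 + 1 \frac{1}{\frac{3}{4} \left(- \frac{1}{3}\right)}\right)^{3} = \left(-7 + 1 \frac{1}{- \frac{1}{4}}\right)^{3} = \left(-7 + 1 \left(-4\right)\right)^{3} = \left(-7 - 4\right)^{3} = \left(-11\right)^{3} = -1331$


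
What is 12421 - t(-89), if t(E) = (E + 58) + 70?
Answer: 12382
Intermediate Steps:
t(E) = 128 + E (t(E) = (58 + E) + 70 = 128 + E)
12421 - t(-89) = 12421 - (128 - 89) = 12421 - 1*39 = 12421 - 39 = 12382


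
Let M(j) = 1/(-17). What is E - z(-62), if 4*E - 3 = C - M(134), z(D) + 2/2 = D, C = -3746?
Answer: -29673/34 ≈ -872.74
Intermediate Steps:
z(D) = -1 + D
M(j) = -1/17
E = -31815/34 (E = ¾ + (-3746 - 1*(-1/17))/4 = ¾ + (-3746 + 1/17)/4 = ¾ + (¼)*(-63681/17) = ¾ - 63681/68 = -31815/34 ≈ -935.74)
E - z(-62) = -31815/34 - (-1 - 62) = -31815/34 - 1*(-63) = -31815/34 + 63 = -29673/34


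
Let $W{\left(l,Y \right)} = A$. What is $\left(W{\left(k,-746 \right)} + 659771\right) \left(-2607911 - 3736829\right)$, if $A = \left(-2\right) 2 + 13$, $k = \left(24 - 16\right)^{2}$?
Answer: $-4186132557200$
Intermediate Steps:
$k = 64$ ($k = 8^{2} = 64$)
$A = 9$ ($A = -4 + 13 = 9$)
$W{\left(l,Y \right)} = 9$
$\left(W{\left(k,-746 \right)} + 659771\right) \left(-2607911 - 3736829\right) = \left(9 + 659771\right) \left(-2607911 - 3736829\right) = 659780 \left(-6344740\right) = -4186132557200$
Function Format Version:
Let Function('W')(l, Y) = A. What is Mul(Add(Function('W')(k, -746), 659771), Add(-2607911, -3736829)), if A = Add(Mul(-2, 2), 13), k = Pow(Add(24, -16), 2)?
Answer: -4186132557200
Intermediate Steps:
k = 64 (k = Pow(8, 2) = 64)
A = 9 (A = Add(-4, 13) = 9)
Function('W')(l, Y) = 9
Mul(Add(Function('W')(k, -746), 659771), Add(-2607911, -3736829)) = Mul(Add(9, 659771), Add(-2607911, -3736829)) = Mul(659780, -6344740) = -4186132557200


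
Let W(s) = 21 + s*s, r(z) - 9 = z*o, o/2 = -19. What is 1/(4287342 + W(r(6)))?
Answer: 1/4335324 ≈ 2.3066e-7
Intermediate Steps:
o = -38 (o = 2*(-19) = -38)
r(z) = 9 - 38*z (r(z) = 9 + z*(-38) = 9 - 38*z)
W(s) = 21 + s²
1/(4287342 + W(r(6))) = 1/(4287342 + (21 + (9 - 38*6)²)) = 1/(4287342 + (21 + (9 - 228)²)) = 1/(4287342 + (21 + (-219)²)) = 1/(4287342 + (21 + 47961)) = 1/(4287342 + 47982) = 1/4335324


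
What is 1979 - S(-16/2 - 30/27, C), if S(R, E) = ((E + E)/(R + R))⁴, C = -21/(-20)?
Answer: 14315982132650159/7233948160000 ≈ 1979.0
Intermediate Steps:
C = 21/20 (C = -21*(-1/20) = 21/20 ≈ 1.0500)
S(R, E) = E⁴/R⁴ (S(R, E) = ((2*E)/((2*R)))⁴ = ((2*E)*(1/(2*R)))⁴ = (E/R)⁴ = E⁴/R⁴)
1979 - S(-16/2 - 30/27, C) = 1979 - (21/20)⁴/(-16/2 - 30/27)⁴ = 1979 - 194481/(160000*(-16*½ - 30*1/27)⁴) = 1979 - 194481/(160000*(-8 - 10/9)⁴) = 1979 - 194481/(160000*(-82/9)⁴) = 1979 - 194481*6561/(160000*45212176) = 1979 - 1*1275989841/7233948160000 = 1979 - 1275989841/7233948160000 = 14315982132650159/7233948160000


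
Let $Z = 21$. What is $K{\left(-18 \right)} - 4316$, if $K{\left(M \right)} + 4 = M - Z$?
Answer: $-4359$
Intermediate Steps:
$K{\left(M \right)} = -25 + M$ ($K{\left(M \right)} = -4 + \left(M - 21\right) = -4 + \left(-21 + M\right) = -25 + M$)
$K{\left(-18 \right)} - 4316 = \left(-25 - 18\right) - 4316 = -43 - 4316 = -4359$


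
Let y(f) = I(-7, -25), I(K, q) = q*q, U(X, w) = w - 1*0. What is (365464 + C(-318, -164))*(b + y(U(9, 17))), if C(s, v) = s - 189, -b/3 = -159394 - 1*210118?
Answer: 404796071077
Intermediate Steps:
U(X, w) = w (U(X, w) = w + 0 = w)
b = 1108536 (b = -3*(-159394 - 1*210118) = -3*(-159394 - 210118) = -3*(-369512) = 1108536)
I(K, q) = q²
y(f) = 625 (y(f) = (-25)² = 625)
C(s, v) = -189 + s
(365464 + C(-318, -164))*(b + y(U(9, 17))) = (365464 + (-189 - 318))*(1108536 + 625) = (365464 - 507)*1109161 = 364957*1109161 = 404796071077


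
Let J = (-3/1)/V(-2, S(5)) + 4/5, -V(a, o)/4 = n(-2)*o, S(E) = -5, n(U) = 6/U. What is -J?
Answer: -17/20 ≈ -0.85000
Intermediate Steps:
V(a, o) = 12*o (V(a, o) = -4*6/(-2)*o = -4*6*(-½)*o = -(-12)*o = 12*o)
J = 17/20 (J = (-3/1)/((12*(-5))) + 4/5 = -3*1/(-60) + 4*(⅕) = -3*(-1/60) + ⅘ = 1/20 + ⅘ = 17/20 ≈ 0.85000)
-J = -1*17/20 = -17/20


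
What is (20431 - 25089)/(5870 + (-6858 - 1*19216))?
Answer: 2329/10102 ≈ 0.23055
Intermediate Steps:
(20431 - 25089)/(5870 + (-6858 - 1*19216)) = -4658/(5870 + (-6858 - 19216)) = -4658/(5870 - 26074) = -4658/(-20204) = -4658*(-1/20204) = 2329/10102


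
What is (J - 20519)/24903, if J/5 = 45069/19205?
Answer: -78768410/95652423 ≈ -0.82349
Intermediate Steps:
J = 45069/3841 (J = 5*(45069/19205) = 45069/3841 ≈ 11.734)
(J - 20519)/24903 = (45069/3841 - 20519)/24903 = -78768410/3841*1/24903 = -78768410/95652423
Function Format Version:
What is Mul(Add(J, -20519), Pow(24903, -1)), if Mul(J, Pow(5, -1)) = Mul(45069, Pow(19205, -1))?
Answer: Rational(-78768410, 95652423) ≈ -0.82349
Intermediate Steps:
J = Rational(45069, 3841) (J = Mul(5, Mul(45069, Pow(19205, -1))) = Mul(5, Mul(45069, Rational(1, 19205))) = Mul(5, Rational(45069, 19205)) = Rational(45069, 3841) ≈ 11.734)
Mul(Add(J, -20519), Pow(24903, -1)) = Mul(Add(Rational(45069, 3841), -20519), Pow(24903, -1)) = Mul(Rational(-78768410, 3841), Rational(1, 24903)) = Rational(-78768410, 95652423)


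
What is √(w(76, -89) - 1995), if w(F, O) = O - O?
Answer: I*√1995 ≈ 44.665*I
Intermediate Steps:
w(F, O) = 0
√(w(76, -89) - 1995) = √(0 - 1995) = √(-1995) = I*√1995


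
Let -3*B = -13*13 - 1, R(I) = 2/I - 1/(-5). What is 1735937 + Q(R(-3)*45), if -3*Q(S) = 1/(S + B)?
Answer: 185745258/107 ≈ 1.7359e+6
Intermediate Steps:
R(I) = ⅕ + 2/I (R(I) = 2/I - 1*(-⅕) = 2/I + ⅕ = ⅕ + 2/I)
B = 170/3 (B = -(-13*13 - 1)/3 = -(-169 - 1)/3 = -⅓*(-170) = 170/3 ≈ 56.667)
Q(S) = -1/(3*(170/3 + S)) (Q(S) = -1/(3*(S + 170/3)) = -1/(3*(170/3 + S)))
1735937 + Q(R(-3)*45) = 1735937 - 1/(170 + 3*(((⅕)*(10 - 3)/(-3))*45)) = 1735937 - 1/(170 + 3*(((⅕)*(-⅓)*7)*45)) = 1735937 - 1/(170 + 3*(-7/15*45)) = 1735937 - 1/(170 + 3*(-21)) = 1735937 - 1/(170 - 63) = 1735937 - 1/107 = 185745258/107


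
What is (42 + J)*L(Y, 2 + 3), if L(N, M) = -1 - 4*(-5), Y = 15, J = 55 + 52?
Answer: 2831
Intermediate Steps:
J = 107
L(N, M) = 19 (L(N, M) = -1 + 20 = 19)
(42 + J)*L(Y, 2 + 3) = (42 + 107)*19 = 149*19 = 2831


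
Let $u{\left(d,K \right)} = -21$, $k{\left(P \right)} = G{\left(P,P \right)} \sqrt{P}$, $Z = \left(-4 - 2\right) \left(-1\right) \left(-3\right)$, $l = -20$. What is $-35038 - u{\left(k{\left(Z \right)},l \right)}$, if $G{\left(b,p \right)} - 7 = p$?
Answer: $-35017$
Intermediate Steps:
$G{\left(b,p \right)} = 7 + p$
$Z = -18$ ($Z = \left(-6\right) \left(-1\right) \left(-3\right) = 6 \left(-3\right) = -18$)
$k{\left(P \right)} = \sqrt{P} \left(7 + P\right)$ ($k{\left(P \right)} = \left(7 + P\right) \sqrt{P} = \sqrt{P} \left(7 + P\right)$)
$-35038 - u{\left(k{\left(Z \right)},l \right)} = -35038 - -21 = -35038 + 21 = -35017$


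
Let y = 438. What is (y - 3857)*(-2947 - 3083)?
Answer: 20616570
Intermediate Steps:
(y - 3857)*(-2947 - 3083) = (438 - 3857)*(-2947 - 3083) = -3419*(-6030) = 20616570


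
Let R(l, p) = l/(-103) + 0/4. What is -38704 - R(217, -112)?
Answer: -3986295/103 ≈ -38702.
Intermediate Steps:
R(l, p) = -l/103 (R(l, p) = l*(-1/103) + 0*(1/4) = -l/103 + 0 = -l/103)
-38704 - R(217, -112) = -38704 - (-1)*217/103 = -38704 - 1*(-217/103) = -38704 + 217/103 = -3986295/103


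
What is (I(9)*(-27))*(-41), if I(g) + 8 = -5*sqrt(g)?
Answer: -25461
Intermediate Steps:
I(g) = -8 - 5*sqrt(g)
(I(9)*(-27))*(-41) = ((-8 - 5*sqrt(9))*(-27))*(-41) = ((-8 - 5*3)*(-27))*(-41) = ((-8 - 15)*(-27))*(-41) = -23*(-27)*(-41) = 621*(-41) = -25461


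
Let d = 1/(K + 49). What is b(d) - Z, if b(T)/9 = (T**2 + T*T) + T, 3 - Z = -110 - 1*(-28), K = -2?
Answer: -187324/2209 ≈ -84.800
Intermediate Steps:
Z = 85 (Z = 3 - (-110 - 1*(-28)) = 3 - (-110 + 28) = 3 - 1*(-82) = 3 + 82 = 85)
d = 1/47 (d = 1/(-2 + 49) = 1/47 ≈ 0.021277)
b(T) = 9*T + 18*T**2 (b(T) = 9*((T**2 + T*T) + T) = 9*((T**2 + T**2) + T) = 9*(2*T**2 + T) = 9*(T + 2*T**2) = 9*T + 18*T**2)
b(d) - Z = 9*(1/47)*(1 + 2*(1/47)) - 1*85 = 9*(1/47)*(1 + 2/47) - 85 = 9*(1/47)*(49/47) - 85 = 441/2209 - 85 = -187324/2209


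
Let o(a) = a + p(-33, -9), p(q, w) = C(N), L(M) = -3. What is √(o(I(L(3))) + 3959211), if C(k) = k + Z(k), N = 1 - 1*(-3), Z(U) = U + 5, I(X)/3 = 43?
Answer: √3959353 ≈ 1989.8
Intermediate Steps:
I(X) = 129 (I(X) = 3*43 = 129)
Z(U) = 5 + U
N = 4 (N = 1 + 3 = 4)
C(k) = 5 + 2*k (C(k) = k + (5 + k) = 5 + 2*k)
p(q, w) = 13 (p(q, w) = 5 + 2*4 = 5 + 8 = 13)
o(a) = 13 + a (o(a) = a + 13 = 13 + a)
√(o(I(L(3))) + 3959211) = √((13 + 129) + 3959211) = √(142 + 3959211) = √3959353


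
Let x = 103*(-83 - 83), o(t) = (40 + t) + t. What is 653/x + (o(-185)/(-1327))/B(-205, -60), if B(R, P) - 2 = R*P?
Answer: -5327211011/139560321946 ≈ -0.038171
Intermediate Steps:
o(t) = 40 + 2*t
x = -17098 (x = 103*(-166) = -17098)
B(R, P) = 2 + P*R (B(R, P) = 2 + R*P = 2 + P*R)
653/x + (o(-185)/(-1327))/B(-205, -60) = 653/(-17098) + ((40 + 2*(-185))/(-1327))/(2 - 60*(-205)) = 653*(-1/17098) + ((40 - 370)*(-1/1327))/(2 + 12300) = -653/17098 - 330*(-1/1327)/12302 = -653/17098 + (330/1327)*(1/12302) = -653/17098 + 165/8162377 = -5327211011/139560321946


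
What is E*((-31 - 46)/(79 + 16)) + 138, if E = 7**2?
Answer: 9337/95 ≈ 98.284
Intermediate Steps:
E = 49
E*((-31 - 46)/(79 + 16)) + 138 = 49*((-31 - 46)/(79 + 16)) + 138 = 49*(-77/95) + 138 = -3773/95 + 138 = 9337/95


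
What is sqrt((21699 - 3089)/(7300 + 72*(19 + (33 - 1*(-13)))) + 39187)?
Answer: sqrt(56243568626)/1198 ≈ 197.96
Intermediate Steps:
sqrt((21699 - 3089)/(7300 + 72*(19 + (33 - 1*(-13)))) + 39187) = sqrt(18610/(7300 + 72*(19 + (33 + 13))) + 39187) = sqrt(18610/(7300 + 72*(19 + 46)) + 39187) = sqrt(18610/(7300 + 72*65) + 39187) = sqrt(18610/(7300 + 4680) + 39187) = sqrt(18610/11980 + 39187) = sqrt(18610*(1/11980) + 39187) = sqrt(1861/1198 + 39187) = sqrt(46947887/1198) = sqrt(56243568626)/1198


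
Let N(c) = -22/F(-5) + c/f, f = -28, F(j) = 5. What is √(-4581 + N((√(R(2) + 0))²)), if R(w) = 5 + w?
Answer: I*√458565/10 ≈ 67.717*I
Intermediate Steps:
N(c) = -22/5 - c/28 (N(c) = -22/5 + c/(-28) = -22*⅕ + c*(-1/28) = -22/5 - c/28)
√(-4581 + N((√(R(2) + 0))²)) = √(-4581 + (-22/5 - (√((5 + 2) + 0))²/28)) = √(-4581 + (-22/5 - (√(7 + 0))²/28)) = √(-4581 + (-22/5 - (√7)²/28)) = √(-4581 + (-22/5 - 1/28*7)) = √(-4581 + (-22/5 - ¼)) = √(-4581 - 93/20) = √(-91713/20) = I*√458565/10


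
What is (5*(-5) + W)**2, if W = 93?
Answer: 4624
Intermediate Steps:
(5*(-5) + W)**2 = (5*(-5) + 93)**2 = (-25 + 93)**2 = 68**2 = 4624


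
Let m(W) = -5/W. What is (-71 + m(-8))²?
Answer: 316969/64 ≈ 4952.6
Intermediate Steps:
(-71 + m(-8))² = (-71 - 5/(-8))² = (-71 - 5*(-⅛))² = (-71 + 5/8)² = (-563/8)² = 316969/64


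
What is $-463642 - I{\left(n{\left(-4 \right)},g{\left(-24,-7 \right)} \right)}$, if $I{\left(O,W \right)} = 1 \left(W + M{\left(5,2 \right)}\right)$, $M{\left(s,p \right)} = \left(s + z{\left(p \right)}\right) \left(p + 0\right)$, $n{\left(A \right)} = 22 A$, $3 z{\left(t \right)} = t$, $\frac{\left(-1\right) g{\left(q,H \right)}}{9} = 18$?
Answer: $- \frac{1390474}{3} \approx -4.6349 \cdot 10^{5}$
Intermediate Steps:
$g{\left(q,H \right)} = -162$ ($g{\left(q,H \right)} = \left(-9\right) 18 = -162$)
$z{\left(t \right)} = \frac{t}{3}$
$M{\left(s,p \right)} = p \left(s + \frac{p}{3}\right)$ ($M{\left(s,p \right)} = \left(s + \frac{p}{3}\right) \left(p + 0\right) = \left(s + \frac{p}{3}\right) p = p \left(s + \frac{p}{3}\right)$)
$I{\left(O,W \right)} = \frac{34}{3} + W$ ($I{\left(O,W \right)} = 1 \left(W + \frac{1}{3} \cdot 2 \left(2 + 3 \cdot 5\right)\right) = 1 \left(W + \frac{1}{3} \cdot 2 \left(2 + 15\right)\right) = 1 \left(W + \frac{1}{3} \cdot 2 \cdot 17\right) = 1 \left(W + \frac{34}{3}\right) = 1 \left(\frac{34}{3} + W\right) = \frac{34}{3} + W$)
$-463642 - I{\left(n{\left(-4 \right)},g{\left(-24,-7 \right)} \right)} = -463642 - \left(\frac{34}{3} - 162\right) = -463642 - - \frac{452}{3} = -463642 + \frac{452}{3} = - \frac{1390474}{3}$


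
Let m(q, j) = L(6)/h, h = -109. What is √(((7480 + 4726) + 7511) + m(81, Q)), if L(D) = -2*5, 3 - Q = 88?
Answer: √234258767/109 ≈ 140.42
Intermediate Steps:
Q = -85 (Q = 3 - 1*88 = 3 - 88 = -85)
L(D) = -10
m(q, j) = 10/109 (m(q, j) = -10/(-109) = -10*(-1/109) = 10/109)
√(((7480 + 4726) + 7511) + m(81, Q)) = √(((7480 + 4726) + 7511) + 10/109) = √((12206 + 7511) + 10/109) = √(19717 + 10/109) = √(2149163/109) = √234258767/109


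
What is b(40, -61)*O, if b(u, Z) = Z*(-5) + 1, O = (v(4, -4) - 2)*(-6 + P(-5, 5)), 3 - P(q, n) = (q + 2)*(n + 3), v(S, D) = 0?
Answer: -12852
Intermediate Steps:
P(q, n) = 3 - (2 + q)*(3 + n) (P(q, n) = 3 - (q + 2)*(n + 3) = 3 - (2 + q)*(3 + n))
O = -42 (O = (0 - 2)*(-6 + (-3 - 3*(-5) - 2*5 - 1*5*(-5))) = -2*(-6 + (-3 + 15 - 10 + 25)) = -2*(-6 + 27) = -2*21 = -42)
b(u, Z) = 1 - 5*Z (b(u, Z) = -5*Z + 1 = 1 - 5*Z)
b(40, -61)*O = (1 - 5*(-61))*(-42) = (1 + 305)*(-42) = 306*(-42) = -12852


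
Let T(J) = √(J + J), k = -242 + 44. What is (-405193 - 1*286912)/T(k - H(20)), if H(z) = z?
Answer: 692105*I*√109/218 ≈ 33146.0*I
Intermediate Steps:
k = -198
T(J) = √2*√J (T(J) = √(2*J) = √2*√J)
(-405193 - 1*286912)/T(k - H(20)) = (-405193 - 1*286912)/((√2*√(-198 - 1*20))) = (-405193 - 286912)/((√2*√(-198 - 20))) = -692105*(-I*√109/218) = -(-692105)*I*√109/218 = 692105*I*√109/218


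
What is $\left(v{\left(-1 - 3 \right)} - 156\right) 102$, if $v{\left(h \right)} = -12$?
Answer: $-17136$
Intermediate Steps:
$\left(v{\left(-1 - 3 \right)} - 156\right) 102 = \left(-12 - 156\right) 102 = \left(-168\right) 102 = -17136$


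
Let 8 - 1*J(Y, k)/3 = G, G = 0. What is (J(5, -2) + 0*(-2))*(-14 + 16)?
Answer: 48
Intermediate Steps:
J(Y, k) = 24 (J(Y, k) = 24 - 3*0 = 24 + 0 = 24)
(J(5, -2) + 0*(-2))*(-14 + 16) = (24 + 0*(-2))*(-14 + 16) = (24 + 0)*2 = 24*2 = 48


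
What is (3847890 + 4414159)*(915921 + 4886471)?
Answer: 47939647021208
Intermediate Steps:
(3847890 + 4414159)*(915921 + 4886471) = 8262049*5802392 = 47939647021208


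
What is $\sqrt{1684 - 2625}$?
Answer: $i \sqrt{941} \approx 30.676 i$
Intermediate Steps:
$\sqrt{1684 - 2625} = \sqrt{-941} = i \sqrt{941}$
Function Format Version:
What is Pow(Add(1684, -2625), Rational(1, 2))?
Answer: Mul(I, Pow(941, Rational(1, 2))) ≈ Mul(30.676, I)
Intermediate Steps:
Pow(Add(1684, -2625), Rational(1, 2)) = Pow(-941, Rational(1, 2)) = Mul(I, Pow(941, Rational(1, 2)))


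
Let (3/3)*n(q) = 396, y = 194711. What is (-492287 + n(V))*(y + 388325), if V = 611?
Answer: -286790161076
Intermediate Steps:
n(q) = 396
(-492287 + n(V))*(y + 388325) = (-492287 + 396)*(194711 + 388325) = -491891*583036 = -286790161076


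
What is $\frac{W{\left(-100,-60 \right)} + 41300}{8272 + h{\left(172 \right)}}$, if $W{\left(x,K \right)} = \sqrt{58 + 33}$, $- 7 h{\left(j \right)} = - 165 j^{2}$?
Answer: $\frac{72275}{1234816} + \frac{7 \sqrt{91}}{4939264} \approx 0.058545$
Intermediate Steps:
$h{\left(j \right)} = \frac{165 j^{2}}{7}$ ($h{\left(j \right)} = - \frac{\left(-165\right) j^{2}}{7} = \frac{165 j^{2}}{7}$)
$W{\left(x,K \right)} = \sqrt{91}$
$\frac{W{\left(-100,-60 \right)} + 41300}{8272 + h{\left(172 \right)}} = \frac{\sqrt{91} + 41300}{8272 + \frac{165 \cdot 172^{2}}{7}} = \frac{41300 + \sqrt{91}}{8272 + \frac{165}{7} \cdot 29584} = \frac{41300 + \sqrt{91}}{8272 + \frac{4881360}{7}} = \frac{41300 + \sqrt{91}}{\frac{4939264}{7}} = \left(41300 + \sqrt{91}\right) \frac{7}{4939264} = \frac{72275}{1234816} + \frac{7 \sqrt{91}}{4939264}$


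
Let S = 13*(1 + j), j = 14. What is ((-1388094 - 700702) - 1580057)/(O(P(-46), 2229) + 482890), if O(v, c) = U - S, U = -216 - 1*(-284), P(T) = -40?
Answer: -1222951/160921 ≈ -7.5997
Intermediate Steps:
U = 68 (U = -216 + 284 = 68)
S = 195 (S = 13*(1 + 14) = 13*15 = 195)
O(v, c) = -127 (O(v, c) = 68 - 1*195 = 68 - 195 = -127)
((-1388094 - 700702) - 1580057)/(O(P(-46), 2229) + 482890) = ((-1388094 - 700702) - 1580057)/(-127 + 482890) = (-2088796 - 1580057)/482763 = -3668853*1/482763 = -1222951/160921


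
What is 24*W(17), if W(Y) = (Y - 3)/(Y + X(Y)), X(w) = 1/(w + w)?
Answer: 3808/193 ≈ 19.731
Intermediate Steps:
X(w) = 1/(2*w)
W(Y) = (-3 + Y)/(Y + 1/(2*Y)) (W(Y) = (Y - 3)/(Y + 1/(2*Y)) = (-3 + Y)/(Y + 1/(2*Y)))
24*W(17) = 24*(2*17*(-3 + 17)/(1 + 2*17²)) = 24*(2*17*14/(1 + 2*289)) = 24*(2*17*14/(1 + 578)) = 24*(2*17*14/579) = 24*(2*17*(1/579)*14) = 24*(476/579) = 3808/193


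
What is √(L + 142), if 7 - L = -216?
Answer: √365 ≈ 19.105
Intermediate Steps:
L = 223 (L = 7 - 1*(-216) = 7 + 216 = 223)
√(L + 142) = √(223 + 142) = √365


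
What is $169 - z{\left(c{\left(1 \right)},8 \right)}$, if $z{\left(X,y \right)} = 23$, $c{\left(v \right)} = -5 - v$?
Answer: $146$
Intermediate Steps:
$169 - z{\left(c{\left(1 \right)},8 \right)} = 169 - 23 = 146$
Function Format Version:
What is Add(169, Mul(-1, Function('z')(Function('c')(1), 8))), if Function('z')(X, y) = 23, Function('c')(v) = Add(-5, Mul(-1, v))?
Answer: 146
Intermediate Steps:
Add(169, Mul(-1, Function('z')(Function('c')(1), 8))) = Add(169, Mul(-1, 23)) = Add(169, -23) = 146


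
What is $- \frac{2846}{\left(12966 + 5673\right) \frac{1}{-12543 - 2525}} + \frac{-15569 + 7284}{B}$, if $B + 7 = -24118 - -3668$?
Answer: $\frac{97491417379}{42366447} \approx 2301.1$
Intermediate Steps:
$B = -20457$ ($B = -7 - 20450 = -20457$)
$- \frac{2846}{\left(12966 + 5673\right) \frac{1}{-12543 - 2525}} + \frac{-15569 + 7284}{B} = - \frac{2846}{\left(12966 + 5673\right) \frac{1}{-12543 - 2525}} + \frac{-15569 + 7284}{-20457} = - \frac{2846}{18639 \frac{1}{-15068}} - - \frac{8285}{20457} = - \frac{2846}{18639 \left(- \frac{1}{15068}\right)} + \frac{8285}{20457} = - \frac{2846}{- \frac{18639}{15068}} + \frac{8285}{20457} = \left(-2846\right) \left(- \frac{15068}{18639}\right) + \frac{8285}{20457} = \frac{42883528}{18639} + \frac{8285}{20457} = \frac{97491417379}{42366447}$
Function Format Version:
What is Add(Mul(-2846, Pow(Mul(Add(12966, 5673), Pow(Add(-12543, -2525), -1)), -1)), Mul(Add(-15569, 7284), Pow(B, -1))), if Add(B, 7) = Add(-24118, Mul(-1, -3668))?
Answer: Rational(97491417379, 42366447) ≈ 2301.1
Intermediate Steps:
B = -20457 (B = Add(-7, Add(-24118, Mul(-1, -3668))) = Add(-7, Add(-24118, 3668)) = Add(-7, -20450) = -20457)
Add(Mul(-2846, Pow(Mul(Add(12966, 5673), Pow(Add(-12543, -2525), -1)), -1)), Mul(Add(-15569, 7284), Pow(B, -1))) = Add(Mul(-2846, Pow(Mul(Add(12966, 5673), Pow(Add(-12543, -2525), -1)), -1)), Mul(Add(-15569, 7284), Pow(-20457, -1))) = Add(Mul(-2846, Pow(Mul(18639, Pow(-15068, -1)), -1)), Mul(-8285, Rational(-1, 20457))) = Add(Mul(-2846, Pow(Mul(18639, Rational(-1, 15068)), -1)), Rational(8285, 20457)) = Add(Mul(-2846, Pow(Rational(-18639, 15068), -1)), Rational(8285, 20457)) = Add(Mul(-2846, Rational(-15068, 18639)), Rational(8285, 20457)) = Add(Rational(42883528, 18639), Rational(8285, 20457)) = Rational(97491417379, 42366447)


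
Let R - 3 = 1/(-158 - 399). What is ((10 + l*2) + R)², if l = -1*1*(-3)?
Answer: 111978724/310249 ≈ 360.93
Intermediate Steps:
l = 3 (l = -1*(-3) = 3)
R = 1670/557 (R = 3 + 1/(-158 - 399) = 3 + 1/(-557) = 3 - 1/557 = 1670/557 ≈ 2.9982)
((10 + l*2) + R)² = ((10 + 3*2) + 1670/557)² = ((10 + 6) + 1670/557)² = (16 + 1670/557)² = (10582/557)² = 111978724/310249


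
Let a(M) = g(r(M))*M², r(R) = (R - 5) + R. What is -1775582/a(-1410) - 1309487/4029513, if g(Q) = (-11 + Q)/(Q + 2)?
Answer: -1532279004700001/1262189339970600 ≈ -1.2140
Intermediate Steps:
r(R) = -5 + 2*R (r(R) = (-5 + R) + R = -5 + 2*R)
g(Q) = (-11 + Q)/(2 + Q)
a(M) = M²*(-16 + 2*M)/(-3 + 2*M) (a(M) = ((-11 + (-5 + 2*M))/(2 + (-5 + 2*M)))*M² = ((-16 + 2*M)/(-3 + 2*M))*M² = M²*(-16 + 2*M)/(-3 + 2*M))
-1775582/a(-1410) - 1309487/4029513 = -1775582*(-3 + 2*(-1410))/(3976200*(-8 - 1410)) - 1309487/4029513 = -1775582/(2*1988100*(-1418)/(-3 - 2820)) - 1309487*1/4029513 = -1775582/(2*1988100*(-1418)/(-2823)) - 1309487/4029513 = -1775582/(2*1988100*(-1/2823)*(-1418)) - 1309487/4029513 = -1775582/1879417200/941 - 1309487/4029513 = -1775582*941/1879417200 - 1309487/4029513 = -835411331/939708600 - 1309487/4029513 = -1532279004700001/1262189339970600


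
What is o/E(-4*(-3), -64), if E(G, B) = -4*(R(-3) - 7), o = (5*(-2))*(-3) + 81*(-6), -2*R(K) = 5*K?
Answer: 228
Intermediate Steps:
R(K) = -5*K/2
o = -456 (o = -10*(-3) - 486 = 30 - 486 = -456)
E(G, B) = -2 (E(G, B) = -4*(-5/2*(-3) - 7) = -4*(15/2 - 7) = -4*½ = -2)
o/E(-4*(-3), -64) = -456/(-2) = -456*(-½) = 228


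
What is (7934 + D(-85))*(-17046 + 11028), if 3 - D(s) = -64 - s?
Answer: -47638488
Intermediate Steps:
D(s) = 67 + s (D(s) = 3 - (-64 - s) = 3 + (64 + s) = 67 + s)
(7934 + D(-85))*(-17046 + 11028) = (7934 + (67 - 85))*(-17046 + 11028) = (7934 - 18)*(-6018) = 7916*(-6018) = -47638488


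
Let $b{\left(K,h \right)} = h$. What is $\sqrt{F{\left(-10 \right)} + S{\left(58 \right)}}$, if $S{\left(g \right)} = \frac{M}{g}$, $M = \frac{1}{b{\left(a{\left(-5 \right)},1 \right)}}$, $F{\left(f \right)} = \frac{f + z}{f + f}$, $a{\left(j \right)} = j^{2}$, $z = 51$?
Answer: $\frac{3 i \sqrt{18995}}{290} \approx 1.4257 i$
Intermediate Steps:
$F{\left(f \right)} = \frac{51 + f}{2 f}$ ($F{\left(f \right)} = \frac{f + 51}{f + f} = \frac{51 + f}{2 f}$)
$M = 1$ ($M = 1^{-1} = 1$)
$S{\left(g \right)} = \frac{1}{g}$ ($S{\left(g \right)} = 1 \frac{1}{g} = \frac{1}{g}$)
$\sqrt{F{\left(-10 \right)} + S{\left(58 \right)}} = \sqrt{\frac{51 - 10}{2 \left(-10\right)} + \frac{1}{58}} = \sqrt{\frac{1}{2} \left(- \frac{1}{10}\right) 41 + \frac{1}{58}} = \sqrt{- \frac{41}{20} + \frac{1}{58}} = \sqrt{- \frac{1179}{580}} = \frac{3 i \sqrt{18995}}{290}$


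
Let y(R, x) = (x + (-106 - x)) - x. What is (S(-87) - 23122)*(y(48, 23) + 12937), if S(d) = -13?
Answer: -296313080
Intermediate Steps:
y(R, x) = -106 - x
(S(-87) - 23122)*(y(48, 23) + 12937) = (-13 - 23122)*((-106 - 1*23) + 12937) = -23135*((-106 - 23) + 12937) = -23135*(-129 + 12937) = -23135*12808 = -296313080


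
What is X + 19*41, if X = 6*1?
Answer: 785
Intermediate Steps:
X = 6
X + 19*41 = 6 + 19*41 = 6 + 779 = 785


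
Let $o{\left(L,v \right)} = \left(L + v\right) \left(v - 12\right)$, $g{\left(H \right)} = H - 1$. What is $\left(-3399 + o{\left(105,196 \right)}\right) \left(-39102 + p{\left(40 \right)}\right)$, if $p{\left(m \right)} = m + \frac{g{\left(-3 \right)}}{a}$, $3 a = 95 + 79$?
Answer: $- \frac{58888608000}{29} \approx -2.0306 \cdot 10^{9}$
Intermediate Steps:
$g{\left(H \right)} = -1 + H$ ($g{\left(H \right)} = H - 1 = -1 + H$)
$a = 58$ ($a = \frac{95 + 79}{3} = \frac{1}{3} \cdot 174 = 58$)
$p{\left(m \right)} = - \frac{2}{29} + m$ ($p{\left(m \right)} = m + \frac{-1 - 3}{58} = m - \frac{2}{29} = - \frac{2}{29} + m$)
$o{\left(L,v \right)} = \left(-12 + v\right) \left(L + v\right)$ ($o{\left(L,v \right)} = \left(L + v\right) \left(-12 + v\right) = \left(-12 + v\right) \left(L + v\right)$)
$\left(-3399 + o{\left(105,196 \right)}\right) \left(-39102 + p{\left(40 \right)}\right) = \left(-3399 + \left(196^{2} - 1260 - 2352 + 105 \cdot 196\right)\right) \left(-39102 + \left(- \frac{2}{29} + 40\right)\right) = \left(-3399 + \left(38416 - 1260 - 2352 + 20580\right)\right) \left(-39102 + \frac{1158}{29}\right) = \left(-3399 + 55384\right) \left(- \frac{1132800}{29}\right) = 51985 \left(- \frac{1132800}{29}\right) = - \frac{58888608000}{29}$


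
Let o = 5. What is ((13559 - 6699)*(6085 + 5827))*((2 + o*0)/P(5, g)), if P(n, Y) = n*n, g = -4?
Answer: 32686528/5 ≈ 6.5373e+6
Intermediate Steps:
P(n, Y) = n²
((13559 - 6699)*(6085 + 5827))*((2 + o*0)/P(5, g)) = ((13559 - 6699)*(6085 + 5827))*((2 + 5*0)/(5²)) = (6860*11912)*((2 + 0)/25) = 81716320*(2*(1/25)) = 81716320*(2/25) = 32686528/5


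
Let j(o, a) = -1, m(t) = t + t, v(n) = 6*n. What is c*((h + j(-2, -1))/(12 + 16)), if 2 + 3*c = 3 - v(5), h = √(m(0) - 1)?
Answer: 29/84 - 29*I/84 ≈ 0.34524 - 0.34524*I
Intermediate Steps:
m(t) = 2*t
h = I (h = √(2*0 - 1) = √(0 - 1) = √(-1) = I ≈ 1.0*I)
c = -29/3 (c = -⅔ + (3 - 6*5)/3 = -⅔ + (3 - 1*30)/3 = -⅔ + (3 - 30)/3 = -⅔ + (⅓)*(-27) = -⅔ - 9 = -29/3 ≈ -9.6667)
c*((h + j(-2, -1))/(12 + 16)) = -29*(I - 1)/(3*(12 + 16)) = -29*(-1 + I)/(3*28) = -29*(-1/28 + I/28)/3 = 29/84 - 29*I/84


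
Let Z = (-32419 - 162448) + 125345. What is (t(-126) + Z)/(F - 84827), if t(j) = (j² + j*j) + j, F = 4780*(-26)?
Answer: 37896/209107 ≈ 0.18123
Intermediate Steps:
F = -124280
Z = -69522 (Z = -194867 + 125345 = -69522)
t(j) = j + 2*j² (t(j) = (j² + j²) + j = 2*j² + j = j + 2*j²)
(t(-126) + Z)/(F - 84827) = (-126*(1 + 2*(-126)) - 69522)/(-124280 - 84827) = (-126*(1 - 252) - 69522)/(-209107) = (-126*(-251) - 69522)*(-1/209107) = (31626 - 69522)*(-1/209107) = -37896*(-1/209107) = 37896/209107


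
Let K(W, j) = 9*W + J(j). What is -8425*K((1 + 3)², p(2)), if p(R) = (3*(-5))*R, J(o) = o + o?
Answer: -707700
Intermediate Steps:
J(o) = 2*o
p(R) = -15*R
K(W, j) = 2*j + 9*W (K(W, j) = 9*W + 2*j = 2*j + 9*W)
-8425*K((1 + 3)², p(2)) = -8425*(2*(-15*2) + 9*(1 + 3)²) = -8425*(2*(-30) + 9*4²) = -8425*(-60 + 9*16) = -8425*(-60 + 144) = -8425*84 = -707700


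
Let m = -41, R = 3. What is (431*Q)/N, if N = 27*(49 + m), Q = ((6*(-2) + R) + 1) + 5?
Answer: -431/72 ≈ -5.9861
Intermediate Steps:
Q = -3 (Q = ((6*(-2) + 3) + 1) + 5 = ((-12 + 3) + 1) + 5 = (-9 + 1) + 5 = -8 + 5 = -3)
N = 216 (N = 27*(49 - 41) = 27*8 = 216)
(431*Q)/N = (431*(-3))/216 = -1293*1/216 = -431/72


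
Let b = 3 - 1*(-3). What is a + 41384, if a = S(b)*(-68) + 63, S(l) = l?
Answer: 41039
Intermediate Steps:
b = 6 (b = 3 + 3 = 6)
a = -345 (a = 6*(-68) + 63 = -408 + 63 = -345)
a + 41384 = -345 + 41384 = 41039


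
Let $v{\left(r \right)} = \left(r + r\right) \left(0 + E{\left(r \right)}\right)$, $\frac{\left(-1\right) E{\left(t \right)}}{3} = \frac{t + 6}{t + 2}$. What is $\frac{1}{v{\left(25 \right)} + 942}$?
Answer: $\frac{9}{6928} \approx 0.0012991$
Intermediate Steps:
$E{\left(t \right)} = - \frac{3 \left(6 + t\right)}{2 + t}$ ($E{\left(t \right)} = - 3 \frac{t + 6}{t + 2} = - 3 \frac{6 + t}{2 + t} = - \frac{3 \left(6 + t\right)}{2 + t}$)
$v{\left(r \right)} = \frac{6 r \left(-6 - r\right)}{2 + r}$ ($v{\left(r \right)} = \left(r + r\right) \left(0 + \frac{3 \left(-6 - r\right)}{2 + r}\right) = 2 r \frac{3 \left(-6 - r\right)}{2 + r} = \frac{6 r \left(-6 - r\right)}{2 + r}$)
$\frac{1}{v{\left(25 \right)} + 942} = \frac{1}{\left(-6\right) 25 \frac{1}{2 + 25} \left(6 + 25\right) + 942} = \frac{1}{\left(-6\right) 25 \cdot \frac{1}{27} \cdot 31 + 942} = \frac{1}{- \frac{1550}{9} + 942} = \frac{1}{\frac{6928}{9}} = \frac{9}{6928}$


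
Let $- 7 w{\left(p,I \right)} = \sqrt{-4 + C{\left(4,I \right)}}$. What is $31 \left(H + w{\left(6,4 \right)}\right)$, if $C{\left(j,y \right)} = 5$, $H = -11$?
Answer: $- \frac{2418}{7} \approx -345.43$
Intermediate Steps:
$w{\left(p,I \right)} = - \frac{1}{7}$ ($w{\left(p,I \right)} = - \frac{\sqrt{-4 + 5}}{7} = - \frac{\sqrt{1}}{7} = \left(- \frac{1}{7}\right) 1 = - \frac{1}{7}$)
$31 \left(H + w{\left(6,4 \right)}\right) = 31 \left(-11 - \frac{1}{7}\right) = 31 \left(- \frac{78}{7}\right) = - \frac{2418}{7}$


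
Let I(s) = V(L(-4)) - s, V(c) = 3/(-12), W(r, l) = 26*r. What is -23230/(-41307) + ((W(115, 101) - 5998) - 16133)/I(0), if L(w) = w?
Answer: 3162652378/41307 ≈ 76565.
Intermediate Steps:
V(c) = -¼ (V(c) = 3*(-1/12) = -¼)
I(s) = -¼ - s
-23230/(-41307) + ((W(115, 101) - 5998) - 16133)/I(0) = -23230/(-41307) + ((26*115 - 5998) - 16133)/(-¼ - 1*0) = -23230*(-1/41307) + ((2990 - 5998) - 16133)/(-¼ + 0) = 23230/41307 + (-3008 - 16133)/(-¼) = 23230/41307 - 19141*(-4) = 23230/41307 + 76564 = 3162652378/41307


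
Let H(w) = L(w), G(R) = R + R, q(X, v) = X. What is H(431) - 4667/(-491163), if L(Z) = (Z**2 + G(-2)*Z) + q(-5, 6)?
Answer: 90389713883/491163 ≈ 1.8403e+5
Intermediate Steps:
G(R) = 2*R
L(Z) = -5 + Z**2 - 4*Z (L(Z) = (Z**2 + (2*(-2))*Z) - 5 = (Z**2 - 4*Z) - 5 = -5 + Z**2 - 4*Z)
H(w) = -5 + w**2 - 4*w
H(431) - 4667/(-491163) = (-5 + 431**2 - 4*431) - 4667/(-491163) = (-5 + 185761 - 1724) - 4667*(-1)/491163 = 184032 - 1*(-4667/491163) = 184032 + 4667/491163 = 90389713883/491163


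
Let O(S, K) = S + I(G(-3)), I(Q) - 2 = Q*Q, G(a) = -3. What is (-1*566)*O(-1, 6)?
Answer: -5660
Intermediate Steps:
I(Q) = 2 + Q² (I(Q) = 2 + Q*Q = 2 + Q²)
O(S, K) = 11 + S (O(S, K) = S + (2 + (-3)²) = S + (2 + 9) = S + 11 = 11 + S)
(-1*566)*O(-1, 6) = (-1*566)*(11 - 1) = -566*10 = -5660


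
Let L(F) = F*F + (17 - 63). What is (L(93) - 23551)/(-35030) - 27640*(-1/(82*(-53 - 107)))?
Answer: -9651393/5744920 ≈ -1.6800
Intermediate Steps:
L(F) = -46 + F**2 (L(F) = F**2 - 46 = -46 + F**2)
(L(93) - 23551)/(-35030) - 27640*(-1/(82*(-53 - 107))) = ((-46 + 93**2) - 23551)/(-35030) - 27640*(-1/(82*(-53 - 107))) = ((-46 + 8649) - 23551)*(-1/35030) - 27640/((-160*(-82))) = (8603 - 23551)*(-1/35030) - 27640/13120 = -14948*(-1/35030) - 27640*1/13120 = 7474/17515 - 691/328 = -9651393/5744920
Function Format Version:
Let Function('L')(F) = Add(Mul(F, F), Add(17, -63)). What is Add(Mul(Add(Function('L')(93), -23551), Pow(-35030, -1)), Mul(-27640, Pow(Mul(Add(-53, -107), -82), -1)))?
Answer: Rational(-9651393, 5744920) ≈ -1.6800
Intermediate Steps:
Function('L')(F) = Add(-46, Pow(F, 2)) (Function('L')(F) = Add(Pow(F, 2), -46) = Add(-46, Pow(F, 2)))
Add(Mul(Add(Function('L')(93), -23551), Pow(-35030, -1)), Mul(-27640, Pow(Mul(Add(-53, -107), -82), -1))) = Add(Mul(Add(Add(-46, Pow(93, 2)), -23551), Pow(-35030, -1)), Mul(-27640, Pow(Mul(Add(-53, -107), -82), -1))) = Add(Mul(Add(Add(-46, 8649), -23551), Rational(-1, 35030)), Mul(-27640, Pow(Mul(-160, -82), -1))) = Add(Mul(Add(8603, -23551), Rational(-1, 35030)), Mul(-27640, Pow(13120, -1))) = Add(Mul(-14948, Rational(-1, 35030)), Mul(-27640, Rational(1, 13120))) = Add(Rational(7474, 17515), Rational(-691, 328)) = Rational(-9651393, 5744920)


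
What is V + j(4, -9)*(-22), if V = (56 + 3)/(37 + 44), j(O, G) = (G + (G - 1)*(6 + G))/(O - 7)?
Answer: 12533/81 ≈ 154.73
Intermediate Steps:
j(O, G) = (G + (-1 + G)*(6 + G))/(-7 + O)
V = 59/81 ≈ 0.72840
V + j(4, -9)*(-22) = 59/81 + ((-6 + (-9)**2 + 6*(-9))/(-7 + 4))*(-22) = 59/81 + ((-6 + 81 - 54)/(-3))*(-22) = 59/81 - 1/3*21*(-22) = 59/81 - 7*(-22) = 59/81 + 154 = 12533/81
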